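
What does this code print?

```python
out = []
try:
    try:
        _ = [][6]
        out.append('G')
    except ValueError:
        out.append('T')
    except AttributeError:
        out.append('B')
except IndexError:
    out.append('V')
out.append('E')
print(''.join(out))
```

Execution trace: 'V' (outer except IndexError) → 'E' (after the try/except). Output: VE

Answer: VE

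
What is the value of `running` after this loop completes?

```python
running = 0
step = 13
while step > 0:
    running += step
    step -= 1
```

Sum 13 down to 1
`running` takes the values: 0 → 13 → 25 → 36 → 46 → 55 → 63 → 70 → 76 → 81 → 85 → 88 → 90 → 91

Answer: 91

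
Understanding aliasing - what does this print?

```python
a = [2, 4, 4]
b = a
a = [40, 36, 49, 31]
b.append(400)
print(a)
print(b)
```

Key concept: rebinding vs mutation: a is rebound to a new list, b still points at the original.
Step by step:
`a = [2, 4, 4]` → a = [2, 4, 4]
`b = a` → b = [2, 4, 4] (same object as a)
`a = [40, 36, 49, 31]` → a = [40, 36, 49, 31]
`b.append(400)` → b = [2, 4, 4, 400]
`print(a)` → prints [40, 36, 49, 31]
`print(b)` → prints [2, 4, 4, 400]

Answer:
[40, 36, 49, 31]
[2, 4, 4, 400]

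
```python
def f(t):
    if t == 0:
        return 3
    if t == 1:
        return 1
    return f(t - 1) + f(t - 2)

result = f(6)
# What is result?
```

Build up from base cases: f(0)=3, f(1)=1, f(2)=4, f(3)=5, f(4)=9, f(5)=14, f(6)=23

Answer: 23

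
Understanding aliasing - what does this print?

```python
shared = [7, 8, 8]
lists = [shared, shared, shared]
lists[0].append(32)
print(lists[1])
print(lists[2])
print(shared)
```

Key concept: list of same reference.
Step by step:
`shared = [7, 8, 8]` → shared = [7, 8, 8]
`lists = [shared, shared, shared]` → lists = [[7, 8, 8], [7, 8, 8], [7, 8, 8]]
`lists[0].append(32)` → shared = [7, 8, 8, 32]; lists = [[7, 8, 8, 32], [7, 8, 8, 32], [7, 8, 8, 32]]
`print(lists[1])` → prints [7, 8, 8, 32]
`print(lists[2])` → prints [7, 8, 8, 32]
`print(shared)` → prints [7, 8, 8, 32]

Answer:
[7, 8, 8, 32]
[7, 8, 8, 32]
[7, 8, 8, 32]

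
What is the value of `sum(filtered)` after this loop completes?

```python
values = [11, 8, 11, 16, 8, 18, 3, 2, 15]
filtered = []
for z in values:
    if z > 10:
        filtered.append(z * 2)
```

Sum of doubled values > 10
`filtered` takes the values: [] → [22] → [22, 22] → [22, 22, 32] → [22, 22, 32, 36] → [22, 22, 32, 36, 30]
So `sum(filtered)` = 142

Answer: 142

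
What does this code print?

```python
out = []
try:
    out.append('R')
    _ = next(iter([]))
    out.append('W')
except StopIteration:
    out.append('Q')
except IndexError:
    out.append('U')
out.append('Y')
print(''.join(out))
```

Execution trace: 'R' (try body) → 'Q' (except StopIteration) → 'Y' (after the try/except). Output: RQY

Answer: RQY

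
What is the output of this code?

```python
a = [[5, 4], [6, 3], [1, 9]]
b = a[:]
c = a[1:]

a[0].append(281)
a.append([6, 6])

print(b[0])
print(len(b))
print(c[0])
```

Key concept: slice with nested mutation.
Step by step:
`a = [[5, 4], [6, 3], [1, 9]]` → a = [[5, 4], [6, 3], [1, 9]]
`b = a[:]` → b = [[5, 4], [6, 3], [1, 9]]
`c = a[1:]` → c = [[6, 3], [1, 9]]
`a[0].append(281)` → a = [[5, 4, 281], [6, 3], [1, 9]]; b = [[5, 4, 281], [6, 3], [1, 9]]
`a.append([6, 6])` → a = [[5, 4, 281], [6, 3], [1, 9], [6, 6]]
`print(b[0])` → prints [5, 4, 281]
`print(len(b))` → prints 3
`print(c[0])` → prints [6, 3]

Answer:
[5, 4, 281]
3
[6, 3]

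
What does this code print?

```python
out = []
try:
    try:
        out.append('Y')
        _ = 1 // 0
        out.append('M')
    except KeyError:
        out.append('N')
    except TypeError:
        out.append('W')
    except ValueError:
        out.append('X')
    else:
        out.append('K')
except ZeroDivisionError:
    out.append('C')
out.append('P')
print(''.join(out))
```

Execution trace: 'Y' (try body) → 'C' (outer except ZeroDivisionError) → 'P' (after the try/except). Output: YCP

Answer: YCP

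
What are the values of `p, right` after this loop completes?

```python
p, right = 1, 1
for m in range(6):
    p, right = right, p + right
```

Fibonacci: after 6 iterations
`p, right` takes the values: (1, 1) → (1, 2) → (2, 3) → (3, 5) → (5, 8) → (8, 13) → (13, 21)

Answer: 13, 21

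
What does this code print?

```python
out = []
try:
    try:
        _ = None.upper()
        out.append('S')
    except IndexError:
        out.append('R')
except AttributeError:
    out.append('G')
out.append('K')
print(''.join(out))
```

Execution trace: 'G' (outer except AttributeError) → 'K' (after the try/except). Output: GK

Answer: GK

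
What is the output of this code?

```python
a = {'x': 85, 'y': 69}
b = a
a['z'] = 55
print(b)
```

Key concept: dict aliasing.
Step by step:
`a = {'x': 85, 'y': 69}` → a = {'x': 85, 'y': 69}
`b = a` → b = {'x': 85, 'y': 69} (same object as a)
`a['z'] = 55` → a = {'x': 85, 'y': 69, 'z': 55} (same object as b); b = {'x': 85, 'y': 69, 'z': 55} (same object as a)
`print(b)` → prints {'x': 85, 'y': 69, 'z': 55}

Answer: {'x': 85, 'y': 69, 'z': 55}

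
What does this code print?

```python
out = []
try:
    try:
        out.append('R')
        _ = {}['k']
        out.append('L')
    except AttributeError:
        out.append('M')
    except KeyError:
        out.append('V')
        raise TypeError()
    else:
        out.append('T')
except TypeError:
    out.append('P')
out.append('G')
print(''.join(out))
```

Execution trace: 'R' (inner try body) → 'V' (inner except KeyError) → 'P' (outer except TypeError) → 'G' (after the try/except). Output: RVPG

Answer: RVPG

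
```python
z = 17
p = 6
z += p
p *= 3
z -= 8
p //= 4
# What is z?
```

Trace:
`z = 17` → z = 17
`p = 6` → p = 6
`z += p` → z = 23
`p *= 3` → p = 18
`z -= 8` → z = 15
`p //= 4` → p = 4
So z = 15

Answer: 15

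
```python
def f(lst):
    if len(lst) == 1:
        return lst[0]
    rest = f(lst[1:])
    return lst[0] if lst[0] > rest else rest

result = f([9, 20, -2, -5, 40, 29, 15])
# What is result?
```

Recursive max over [9, 20, -2, -5, 40, 29, 15] = 40

Answer: 40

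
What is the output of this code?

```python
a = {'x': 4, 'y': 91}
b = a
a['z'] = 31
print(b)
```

Key concept: dict aliasing.
Step by step:
`a = {'x': 4, 'y': 91}` → a = {'x': 4, 'y': 91}
`b = a` → b = {'x': 4, 'y': 91} (same object as a)
`a['z'] = 31` → a = {'x': 4, 'y': 91, 'z': 31} (same object as b); b = {'x': 4, 'y': 91, 'z': 31} (same object as a)
`print(b)` → prints {'x': 4, 'y': 91, 'z': 31}

Answer: {'x': 4, 'y': 91, 'z': 31}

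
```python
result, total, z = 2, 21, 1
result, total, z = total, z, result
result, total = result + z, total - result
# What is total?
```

Trace:
`result, total, z = 2, 21, 1` → result = 2; total = 21; z = 1
`result, total, z = total, z, result` → result = 21; total = 1; z = 2
`result, total = result + z, total - result` → result = 23; total = -20
So total = -20

Answer: -20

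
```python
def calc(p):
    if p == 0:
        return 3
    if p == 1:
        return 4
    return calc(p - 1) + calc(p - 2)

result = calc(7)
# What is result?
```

Build up from base cases: calc(0)=3, calc(1)=4, calc(2)=7, calc(3)=11, calc(4)=18, calc(5)=29, calc(6)=47, ..., calc(7)=76

Answer: 76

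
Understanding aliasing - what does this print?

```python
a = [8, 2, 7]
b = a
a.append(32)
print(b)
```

Key concept: basic list aliasing.
Step by step:
`a = [8, 2, 7]` → a = [8, 2, 7]
`b = a` → b = [8, 2, 7] (same object as a)
`a.append(32)` → a = [8, 2, 7, 32] (same object as b); b = [8, 2, 7, 32] (same object as a)
`print(b)` → prints [8, 2, 7, 32]

Answer: [8, 2, 7, 32]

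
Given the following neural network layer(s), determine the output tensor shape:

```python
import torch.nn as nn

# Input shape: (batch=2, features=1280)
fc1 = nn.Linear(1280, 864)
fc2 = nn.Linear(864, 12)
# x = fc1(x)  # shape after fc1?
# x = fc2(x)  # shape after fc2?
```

Input: (2, 1280) -> after fc1: (2, 864) -> Output: (2, 12)

Answer: (2, 12)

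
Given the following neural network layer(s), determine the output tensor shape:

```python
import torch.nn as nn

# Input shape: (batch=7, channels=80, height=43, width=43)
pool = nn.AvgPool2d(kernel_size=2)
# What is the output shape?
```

Input: (7, 80, 43, 43) -> Output: (7, 80, 21, 21)

Answer: (7, 80, 21, 21)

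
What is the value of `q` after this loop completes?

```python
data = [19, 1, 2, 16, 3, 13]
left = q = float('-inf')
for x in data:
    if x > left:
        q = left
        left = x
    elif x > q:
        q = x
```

Second largest (with repeats) in [19, 1, 2, 16, 3, 13]
`q` takes the values: -inf → 1 → 2 → 16

Answer: 16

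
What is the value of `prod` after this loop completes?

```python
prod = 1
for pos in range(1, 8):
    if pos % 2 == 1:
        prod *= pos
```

Product of odd numbers 1 to 7
`prod` takes the values: 1 → 3 → 15 → 105

Answer: 105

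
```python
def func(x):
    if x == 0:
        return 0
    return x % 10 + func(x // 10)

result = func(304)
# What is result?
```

Sum of digits of 304: 4 + 0 + 3 = 7

Answer: 7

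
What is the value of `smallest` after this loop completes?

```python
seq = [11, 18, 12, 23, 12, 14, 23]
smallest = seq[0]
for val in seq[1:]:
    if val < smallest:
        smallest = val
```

Minimum of [11, 18, 12, 23, 12, 14, 23]
`smallest` takes the values: 11

Answer: 11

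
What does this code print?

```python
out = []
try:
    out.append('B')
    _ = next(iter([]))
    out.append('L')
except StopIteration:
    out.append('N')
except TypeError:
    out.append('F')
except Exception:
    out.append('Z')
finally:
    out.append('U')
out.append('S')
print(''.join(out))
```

Execution trace: 'B' (try body) → 'N' (except StopIteration) → 'U' (finally) → 'S' (after the try/except). Output: BNUS

Answer: BNUS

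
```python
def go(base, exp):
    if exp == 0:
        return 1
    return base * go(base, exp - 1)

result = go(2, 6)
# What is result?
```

go(2, 6) = 2 * 2 * 2 * 2 * 2 * 2 = 64

Answer: 64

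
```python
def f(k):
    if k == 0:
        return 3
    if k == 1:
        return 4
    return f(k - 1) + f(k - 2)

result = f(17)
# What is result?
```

Build up from base cases: f(0)=3, f(1)=4, f(2)=7, f(3)=11, f(4)=18, f(5)=29, f(6)=47, ..., f(17)=9349

Answer: 9349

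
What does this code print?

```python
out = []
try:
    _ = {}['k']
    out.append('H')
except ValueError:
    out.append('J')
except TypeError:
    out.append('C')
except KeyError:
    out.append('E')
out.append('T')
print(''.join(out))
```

Execution trace: 'E' (except KeyError) → 'T' (after the try/except). Output: ET

Answer: ET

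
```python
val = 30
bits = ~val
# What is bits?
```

Trace:
`val = 30` → val = 30
`bits = ~val` → bits = -31
So bits = -31

Answer: -31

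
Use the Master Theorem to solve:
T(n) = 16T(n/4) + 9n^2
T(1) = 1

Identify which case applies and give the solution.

a=16, b=4, f(n)=9n^2. log_4(16) = 2. Since c=2 = 2, Case 2 applies: T(n) = Θ(n^log_b(a) · log n) = O(n^2 log n).

Answer: O(n^2 log n) - Case 2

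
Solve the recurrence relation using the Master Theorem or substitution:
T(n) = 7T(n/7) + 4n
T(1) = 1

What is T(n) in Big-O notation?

By Master Theorem: a=7, b=7, f(n)=4n. Since log_7(7) = 1 and f(n) = Θ(n^1), Case 2 applies. T(n) = O(n log n).

Answer: O(n log n)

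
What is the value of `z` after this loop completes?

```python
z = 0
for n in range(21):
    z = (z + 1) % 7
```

Increment mod 7, 21 times = 0
`z` takes the values: 0 → 1 → 2 → 3 → 4 → 5 → 6 → 0 → 1 → 2 → 3 → 4 → 5 → 6 → 0 → 1 → 2 → 3 → 4 → 5 → 6 → 0

Answer: 0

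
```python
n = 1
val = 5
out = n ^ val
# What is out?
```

Trace:
`n = 1` → n = 1
`val = 5` → val = 5
`out = n ^ val` → out = 4
So out = 4

Answer: 4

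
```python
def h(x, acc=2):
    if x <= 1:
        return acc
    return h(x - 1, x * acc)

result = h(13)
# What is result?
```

Accumulator trace (n, acc): (13, 2) -> (12, 26) -> (11, 312) -> (10, 3432) -> (9, 34320) -> (8, 308880) -> (7, 2471040) -> (6, 17297280) -> (5, 103783680) -> (4, 518918400) -> (3, 2075673600) -> (2, 6227020800) -> (1, 12454041600) -> return 12454041600

Answer: 12454041600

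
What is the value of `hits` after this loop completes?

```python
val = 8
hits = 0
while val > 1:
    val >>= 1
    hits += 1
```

Count right shifts until 1
`hits` takes the values: 0 → 1 → 2 → 3

Answer: 3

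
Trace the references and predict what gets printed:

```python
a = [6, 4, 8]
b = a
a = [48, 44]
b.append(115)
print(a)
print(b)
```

Key concept: rebinding vs mutation: a is rebound to a new list, b still points at the original.
Step by step:
`a = [6, 4, 8]` → a = [6, 4, 8]
`b = a` → b = [6, 4, 8] (same object as a)
`a = [48, 44]` → a = [48, 44]
`b.append(115)` → b = [6, 4, 8, 115]
`print(a)` → prints [48, 44]
`print(b)` → prints [6, 4, 8, 115]

Answer:
[48, 44]
[6, 4, 8, 115]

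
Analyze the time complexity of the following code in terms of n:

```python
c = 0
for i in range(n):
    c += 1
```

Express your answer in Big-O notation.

Each loop level contributes: n. Multiplying the contributions gives O(n).

Answer: O(n)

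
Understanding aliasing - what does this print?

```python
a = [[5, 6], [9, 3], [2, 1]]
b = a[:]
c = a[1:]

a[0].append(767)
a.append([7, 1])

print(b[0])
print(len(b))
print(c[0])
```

Key concept: slice with nested mutation.
Step by step:
`a = [[5, 6], [9, 3], [2, 1]]` → a = [[5, 6], [9, 3], [2, 1]]
`b = a[:]` → b = [[5, 6], [9, 3], [2, 1]]
`c = a[1:]` → c = [[9, 3], [2, 1]]
`a[0].append(767)` → a = [[5, 6, 767], [9, 3], [2, 1]]; b = [[5, 6, 767], [9, 3], [2, 1]]
`a.append([7, 1])` → a = [[5, 6, 767], [9, 3], [2, 1], [7, 1]]
`print(b[0])` → prints [5, 6, 767]
`print(len(b))` → prints 3
`print(c[0])` → prints [9, 3]

Answer:
[5, 6, 767]
3
[9, 3]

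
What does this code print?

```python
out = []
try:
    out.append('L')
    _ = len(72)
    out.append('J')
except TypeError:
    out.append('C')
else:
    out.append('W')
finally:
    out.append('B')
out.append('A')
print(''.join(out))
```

Execution trace: 'L' (try body) → 'C' (except TypeError) → 'B' (finally) → 'A' (after the try/except). Output: LCBA

Answer: LCBA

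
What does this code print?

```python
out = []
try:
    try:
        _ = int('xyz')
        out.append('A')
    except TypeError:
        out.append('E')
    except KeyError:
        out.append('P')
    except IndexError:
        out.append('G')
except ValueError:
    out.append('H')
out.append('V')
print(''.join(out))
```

Execution trace: 'H' (outer except ValueError) → 'V' (after the try/except). Output: HV

Answer: HV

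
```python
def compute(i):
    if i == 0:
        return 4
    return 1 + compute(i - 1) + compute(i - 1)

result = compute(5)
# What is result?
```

compute(i) = 1 + 2·compute(i-1), compute(0)=4. Closed form: (4+1)·2^5 - 1 = 159.

Answer: 159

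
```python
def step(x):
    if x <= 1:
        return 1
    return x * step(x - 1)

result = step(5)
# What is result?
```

step(5) = 5 * 4 * 3 * 2 * 1 = 120

Answer: 120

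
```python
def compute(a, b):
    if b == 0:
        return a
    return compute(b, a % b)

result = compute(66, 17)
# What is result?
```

compute(66, 17) -> compute(17, 15) -> compute(15, 2) -> compute(2, 1) -> compute(1, 0) -> 1

Answer: 1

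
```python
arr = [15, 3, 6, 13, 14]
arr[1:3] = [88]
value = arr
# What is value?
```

Trace:
`arr = [15, 3, 6, 13, 14]` → arr = [15, 3, 6, 13, 14]
`arr[1:3] = [88]` → arr = [15, 88, 13, 14]
`value = arr` → value = [15, 88, 13, 14]
So value = [15, 88, 13, 14]

Answer: [15, 88, 13, 14]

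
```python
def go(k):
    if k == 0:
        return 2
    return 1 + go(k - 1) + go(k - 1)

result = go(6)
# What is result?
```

go(k) = 1 + 2·go(k-1), go(0)=2. Closed form: (2+1)·2^6 - 1 = 191.

Answer: 191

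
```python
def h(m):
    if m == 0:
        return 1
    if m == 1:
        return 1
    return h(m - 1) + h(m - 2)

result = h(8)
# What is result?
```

Build up from base cases: h(0)=1, h(1)=1, h(2)=2, h(3)=3, h(4)=5, h(5)=8, h(6)=13, ..., h(8)=34

Answer: 34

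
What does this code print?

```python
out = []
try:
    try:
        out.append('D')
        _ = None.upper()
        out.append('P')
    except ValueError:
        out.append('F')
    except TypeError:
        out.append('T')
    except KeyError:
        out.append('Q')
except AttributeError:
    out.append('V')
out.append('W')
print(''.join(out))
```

Execution trace: 'D' (try body) → 'V' (outer except AttributeError) → 'W' (after the try/except). Output: DVW

Answer: DVW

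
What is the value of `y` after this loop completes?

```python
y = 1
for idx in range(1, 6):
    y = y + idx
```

Start at 1, add 1 through 5
`y` takes the values: 1 → 2 → 4 → 7 → 11 → 16

Answer: 16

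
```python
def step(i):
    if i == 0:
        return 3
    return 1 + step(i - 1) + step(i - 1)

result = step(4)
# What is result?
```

step(i) = 1 + 2·step(i-1), step(0)=3. Closed form: (3+1)·2^4 - 1 = 63.

Answer: 63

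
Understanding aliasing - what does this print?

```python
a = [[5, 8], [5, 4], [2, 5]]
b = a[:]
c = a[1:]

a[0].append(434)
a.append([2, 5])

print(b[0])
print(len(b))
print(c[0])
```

Key concept: slice with nested mutation.
Step by step:
`a = [[5, 8], [5, 4], [2, 5]]` → a = [[5, 8], [5, 4], [2, 5]]
`b = a[:]` → b = [[5, 8], [5, 4], [2, 5]]
`c = a[1:]` → c = [[5, 4], [2, 5]]
`a[0].append(434)` → a = [[5, 8, 434], [5, 4], [2, 5]]; b = [[5, 8, 434], [5, 4], [2, 5]]
`a.append([2, 5])` → a = [[5, 8, 434], [5, 4], [2, 5], [2, 5]]
`print(b[0])` → prints [5, 8, 434]
`print(len(b))` → prints 3
`print(c[0])` → prints [5, 4]

Answer:
[5, 8, 434]
3
[5, 4]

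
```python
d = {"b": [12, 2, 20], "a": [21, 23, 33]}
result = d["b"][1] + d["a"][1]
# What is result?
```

Trace:
`d = {"b": [12, 2, 20], "a": [21, 23, 33]}` → d = {'b': [12, 2, 20], 'a': [21, 23, 33]}
`result = d["b"][1] + d["a"][1]` → result = 25
So result = 25

Answer: 25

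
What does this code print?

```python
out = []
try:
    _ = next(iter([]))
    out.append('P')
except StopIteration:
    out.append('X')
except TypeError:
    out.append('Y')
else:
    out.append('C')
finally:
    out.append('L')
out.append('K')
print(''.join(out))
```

Execution trace: 'X' (except StopIteration) → 'L' (finally) → 'K' (after the try/except). Output: XLK

Answer: XLK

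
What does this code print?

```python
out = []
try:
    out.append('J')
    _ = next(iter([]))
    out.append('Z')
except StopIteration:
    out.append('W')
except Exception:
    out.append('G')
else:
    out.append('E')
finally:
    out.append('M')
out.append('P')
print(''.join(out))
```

Execution trace: 'J' (try body) → 'W' (except StopIteration) → 'M' (finally) → 'P' (after the try/except). Output: JWMP

Answer: JWMP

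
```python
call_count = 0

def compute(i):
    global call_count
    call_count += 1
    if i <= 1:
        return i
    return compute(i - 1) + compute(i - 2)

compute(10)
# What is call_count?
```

Calls(i) = 1 + Calls(i-1) + Calls(i-2); Calls(0)=Calls(1)=1. For i=10 this gives 177.

Answer: 177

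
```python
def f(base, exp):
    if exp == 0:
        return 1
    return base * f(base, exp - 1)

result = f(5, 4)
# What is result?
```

f(5, 4) = 5 * 5 * 5 * 5 = 625

Answer: 625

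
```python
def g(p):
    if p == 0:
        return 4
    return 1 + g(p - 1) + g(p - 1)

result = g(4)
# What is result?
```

g(p) = 1 + 2·g(p-1), g(0)=4. Closed form: (4+1)·2^4 - 1 = 79.

Answer: 79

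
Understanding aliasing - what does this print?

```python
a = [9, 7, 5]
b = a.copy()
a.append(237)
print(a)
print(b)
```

Key concept: list.copy() creates independent copy.
Step by step:
`a = [9, 7, 5]` → a = [9, 7, 5]
`b = a.copy()` → b = [9, 7, 5]
`a.append(237)` → a = [9, 7, 5, 237]
`print(a)` → prints [9, 7, 5, 237]
`print(b)` → prints [9, 7, 5]

Answer:
[9, 7, 5, 237]
[9, 7, 5]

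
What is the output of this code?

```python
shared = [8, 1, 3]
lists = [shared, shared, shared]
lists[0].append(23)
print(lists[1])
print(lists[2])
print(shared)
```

Key concept: list of same reference.
Step by step:
`shared = [8, 1, 3]` → shared = [8, 1, 3]
`lists = [shared, shared, shared]` → lists = [[8, 1, 3], [8, 1, 3], [8, 1, 3]]
`lists[0].append(23)` → shared = [8, 1, 3, 23]; lists = [[8, 1, 3, 23], [8, 1, 3, 23], [8, 1, 3, 23]]
`print(lists[1])` → prints [8, 1, 3, 23]
`print(lists[2])` → prints [8, 1, 3, 23]
`print(shared)` → prints [8, 1, 3, 23]

Answer:
[8, 1, 3, 23]
[8, 1, 3, 23]
[8, 1, 3, 23]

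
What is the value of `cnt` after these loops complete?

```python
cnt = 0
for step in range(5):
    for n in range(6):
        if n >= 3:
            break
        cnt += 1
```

Inner breaks at 3, outer runs 5 times
`cnt` takes the values: 0 → 1 → 2 → 3 → 4 → 5 → 6 → 7 → 8 → 9 → 10 → 11 → 12 → 13 → 14 → 15

Answer: 15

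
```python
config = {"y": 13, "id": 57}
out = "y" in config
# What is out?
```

Trace:
`config = {"y": 13, "id": 57}` → config = {'y': 13, 'id': 57}
`out = "y" in config` → out = True
So out = True

Answer: True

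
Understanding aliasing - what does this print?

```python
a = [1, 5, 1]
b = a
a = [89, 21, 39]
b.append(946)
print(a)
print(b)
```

Key concept: rebinding vs mutation: a is rebound to a new list, b still points at the original.
Step by step:
`a = [1, 5, 1]` → a = [1, 5, 1]
`b = a` → b = [1, 5, 1] (same object as a)
`a = [89, 21, 39]` → a = [89, 21, 39]
`b.append(946)` → b = [1, 5, 1, 946]
`print(a)` → prints [89, 21, 39]
`print(b)` → prints [1, 5, 1, 946]

Answer:
[89, 21, 39]
[1, 5, 1, 946]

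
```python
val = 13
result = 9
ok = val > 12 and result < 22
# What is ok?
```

Trace:
`val = 13` → val = 13
`result = 9` → result = 9
`ok = val > 12 and result < 22` → ok = True
So ok = True

Answer: True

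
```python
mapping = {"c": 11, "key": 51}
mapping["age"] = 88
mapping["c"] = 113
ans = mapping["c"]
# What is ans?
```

Trace:
`mapping = {"c": 11, "key": 51}` → mapping = {'c': 11, 'key': 51}
`mapping["age"] = 88` → mapping = {'c': 11, 'key': 51, 'age': 88}
`mapping["c"] = 113` → mapping = {'c': 113, 'key': 51, 'age': 88}
`ans = mapping["c"]` → ans = 113
So ans = 113

Answer: 113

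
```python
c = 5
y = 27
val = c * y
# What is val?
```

Trace:
`c = 5` → c = 5
`y = 27` → y = 27
`val = c * y` → val = 135
So val = 135

Answer: 135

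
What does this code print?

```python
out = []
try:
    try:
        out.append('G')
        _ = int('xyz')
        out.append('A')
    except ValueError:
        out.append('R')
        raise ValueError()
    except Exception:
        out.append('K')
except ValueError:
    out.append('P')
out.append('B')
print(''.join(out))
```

Execution trace: 'G' (inner try body) → 'R' (inner except ValueError) → 'P' (outer except ValueError) → 'B' (after the try/except). Output: GRPB

Answer: GRPB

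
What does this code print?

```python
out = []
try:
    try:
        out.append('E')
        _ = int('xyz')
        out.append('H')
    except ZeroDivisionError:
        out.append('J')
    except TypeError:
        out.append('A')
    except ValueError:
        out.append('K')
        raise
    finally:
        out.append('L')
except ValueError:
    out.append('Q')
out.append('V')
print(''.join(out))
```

Execution trace: 'E' (inner try body) → 'K' (inner except ValueError) → 'L' (inner finally) → 'Q' (outer except ValueError) → 'V' (after the try/except). Output: EKLQV

Answer: EKLQV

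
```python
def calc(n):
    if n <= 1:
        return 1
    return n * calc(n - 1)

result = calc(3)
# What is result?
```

calc(3) = 3 * 2 * 1 = 6

Answer: 6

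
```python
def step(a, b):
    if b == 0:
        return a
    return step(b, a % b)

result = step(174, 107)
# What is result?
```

step(174, 107) -> step(107, 67) -> step(67, 40) -> step(40, 27) -> step(27, 13) -> step(13, 1) -> step(1, 0) -> 1

Answer: 1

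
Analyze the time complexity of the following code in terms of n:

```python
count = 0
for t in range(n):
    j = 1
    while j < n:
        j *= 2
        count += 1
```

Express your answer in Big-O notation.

Each loop level contributes: n × log n. Multiplying the contributions gives O(n log n).

Answer: O(n log n)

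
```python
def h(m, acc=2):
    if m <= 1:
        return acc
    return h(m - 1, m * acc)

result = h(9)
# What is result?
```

Accumulator trace (n, acc): (9, 2) -> (8, 18) -> (7, 144) -> (6, 1008) -> (5, 6048) -> (4, 30240) -> (3, 120960) -> (2, 362880) -> (1, 725760) -> return 725760

Answer: 725760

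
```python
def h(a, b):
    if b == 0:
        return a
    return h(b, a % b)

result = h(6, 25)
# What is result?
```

h(6, 25) -> h(25, 6) -> h(6, 1) -> h(1, 0) -> 1

Answer: 1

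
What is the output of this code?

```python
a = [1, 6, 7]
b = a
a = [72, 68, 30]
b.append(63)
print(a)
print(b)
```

Key concept: rebinding vs mutation: a is rebound to a new list, b still points at the original.
Step by step:
`a = [1, 6, 7]` → a = [1, 6, 7]
`b = a` → b = [1, 6, 7] (same object as a)
`a = [72, 68, 30]` → a = [72, 68, 30]
`b.append(63)` → b = [1, 6, 7, 63]
`print(a)` → prints [72, 68, 30]
`print(b)` → prints [1, 6, 7, 63]

Answer:
[72, 68, 30]
[1, 6, 7, 63]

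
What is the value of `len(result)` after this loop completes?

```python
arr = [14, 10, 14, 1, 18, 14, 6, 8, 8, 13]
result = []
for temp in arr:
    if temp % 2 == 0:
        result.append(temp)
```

Count even numbers in [14, 10, 14, 1, 18, 14, 6, 8, 8, 13]
`result` takes the values: [] → [14] → [14, 10] → [14, 10, 14] → [14, 10, 14, 18] → [14, 10, 14, 18, 14] → [14, 10, 14, 18, 14, 6] → [14, 10, 14, 18, 14, 6, 8] → [14, 10, 14, 18, 14, 6, 8, 8]
So `len(result)` = 8

Answer: 8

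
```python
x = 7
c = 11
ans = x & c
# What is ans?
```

Trace:
`x = 7` → x = 7
`c = 11` → c = 11
`ans = x & c` → ans = 3
So ans = 3

Answer: 3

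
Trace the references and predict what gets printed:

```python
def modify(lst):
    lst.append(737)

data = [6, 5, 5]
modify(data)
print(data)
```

Key concept: function modifies passed list.
Step by step:
`data = [6, 5, 5]` → data = [6, 5, 5]
`modify(data)` → data = [6, 5, 5, 737]
`print(data)` → prints [6, 5, 5, 737]

Answer: [6, 5, 5, 737]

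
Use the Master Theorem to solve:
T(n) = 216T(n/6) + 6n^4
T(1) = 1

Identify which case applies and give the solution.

a=216, b=6, f(n)=6n^4. log_6(216) = 3. Since c=4 > 3 and the regularity condition holds (216(n/6)^4 = (216/6^4)n^4 with 216/6^4 < 1), Case 3 applies: T(n) = Θ(f(n)) = O(n^4).

Answer: O(n^4) - Case 3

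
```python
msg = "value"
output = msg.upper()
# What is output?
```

Trace:
`msg = "value"` → msg = 'value'
`output = msg.upper()` → output = 'VALUE'
So output = 'VALUE'

Answer: 'VALUE'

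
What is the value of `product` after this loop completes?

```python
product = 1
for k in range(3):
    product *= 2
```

2^3 = 8
`product` takes the values: 1 → 2 → 4 → 8

Answer: 8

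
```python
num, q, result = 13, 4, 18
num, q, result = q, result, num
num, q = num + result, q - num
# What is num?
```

Trace:
`num, q, result = 13, 4, 18` → num = 13; q = 4; result = 18
`num, q, result = q, result, num` → num = 4; q = 18; result = 13
`num, q = num + result, q - num` → num = 17; q = 14
So num = 17

Answer: 17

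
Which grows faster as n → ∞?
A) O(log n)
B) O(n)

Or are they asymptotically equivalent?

O(log n) vs O(n): Higher order terms dominate.

Answer: B) O(n) grows faster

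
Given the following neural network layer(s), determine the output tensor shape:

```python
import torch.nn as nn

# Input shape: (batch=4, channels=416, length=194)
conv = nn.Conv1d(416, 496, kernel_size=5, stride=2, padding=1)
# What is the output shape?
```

Input: (4, 416, 194) -> Output: (4, 496, 96)

Answer: (4, 496, 96)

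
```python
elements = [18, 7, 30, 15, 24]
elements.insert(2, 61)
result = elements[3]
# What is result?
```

Trace:
`elements = [18, 7, 30, 15, 24]` → elements = [18, 7, 30, 15, 24]
`elements.insert(2, 61)` → elements = [18, 7, 61, 30, 15, 24]
`result = elements[3]` → result = 30
So result = 30

Answer: 30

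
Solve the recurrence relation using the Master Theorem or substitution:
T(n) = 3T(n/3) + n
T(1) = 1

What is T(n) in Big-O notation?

By Master Theorem: a=3, b=3, f(n)=n. Since log_3(3) = 1 and f(n) = Θ(n^1), Case 2 applies. T(n) = O(n log n).

Answer: O(n log n)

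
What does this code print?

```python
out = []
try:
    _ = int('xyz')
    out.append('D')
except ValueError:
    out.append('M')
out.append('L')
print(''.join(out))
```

Execution trace: 'M' (except ValueError) → 'L' (after the try/except). Output: ML

Answer: ML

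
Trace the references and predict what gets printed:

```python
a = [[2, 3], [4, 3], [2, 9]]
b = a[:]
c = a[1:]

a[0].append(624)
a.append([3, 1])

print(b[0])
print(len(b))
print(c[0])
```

Key concept: slice with nested mutation.
Step by step:
`a = [[2, 3], [4, 3], [2, 9]]` → a = [[2, 3], [4, 3], [2, 9]]
`b = a[:]` → b = [[2, 3], [4, 3], [2, 9]]
`c = a[1:]` → c = [[4, 3], [2, 9]]
`a[0].append(624)` → a = [[2, 3, 624], [4, 3], [2, 9]]; b = [[2, 3, 624], [4, 3], [2, 9]]
`a.append([3, 1])` → a = [[2, 3, 624], [4, 3], [2, 9], [3, 1]]
`print(b[0])` → prints [2, 3, 624]
`print(len(b))` → prints 3
`print(c[0])` → prints [4, 3]

Answer:
[2, 3, 624]
3
[4, 3]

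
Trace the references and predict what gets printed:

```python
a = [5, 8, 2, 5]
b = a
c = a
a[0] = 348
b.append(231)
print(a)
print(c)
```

Key concept: multiple aliases.
Step by step:
`a = [5, 8, 2, 5]` → a = [5, 8, 2, 5]
`b = a` → b = [5, 8, 2, 5] (same object as a)
`c = a` → c = [5, 8, 2, 5] (same object as a, b)
`a[0] = 348` → a = [348, 8, 2, 5] (same object as b, c); b = [348, 8, 2, 5] (same object as a, c); c = [348, 8, 2, 5] (same object as a, b)
`b.append(231)` → a = [348, 8, 2, 5, 231] (same object as b, c); b = [348, 8, 2, 5, 231] (same object as a, c); c = [348, 8, 2, 5, 231] (same object as a, b)
`print(a)` → prints [348, 8, 2, 5, 231]
`print(c)` → prints [348, 8, 2, 5, 231]

Answer:
[348, 8, 2, 5, 231]
[348, 8, 2, 5, 231]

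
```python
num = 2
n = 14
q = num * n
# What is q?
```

Trace:
`num = 2` → num = 2
`n = 14` → n = 14
`q = num * n` → q = 28
So q = 28

Answer: 28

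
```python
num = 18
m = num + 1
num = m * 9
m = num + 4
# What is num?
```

Trace:
`num = 18` → num = 18
`m = num + 1` → m = 19
`num = m * 9` → num = 171
`m = num + 4` → m = 175
So num = 171

Answer: 171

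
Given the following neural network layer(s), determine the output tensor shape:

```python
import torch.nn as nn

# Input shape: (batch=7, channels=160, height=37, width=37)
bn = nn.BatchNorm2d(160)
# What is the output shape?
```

Input: (7, 160, 37, 37) -> Output: (7, 160, 37, 37)

Answer: (7, 160, 37, 37)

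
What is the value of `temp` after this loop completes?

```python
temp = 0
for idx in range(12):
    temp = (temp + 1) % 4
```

Increment mod 4, 12 times = 0
`temp` takes the values: 0 → 1 → 2 → 3 → 0 → 1 → 2 → 3 → 0 → 1 → 2 → 3 → 0

Answer: 0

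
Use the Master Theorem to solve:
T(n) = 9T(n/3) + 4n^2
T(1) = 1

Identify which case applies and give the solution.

a=9, b=3, f(n)=4n^2. log_3(9) = 2. Since c=2 = 2, Case 2 applies: T(n) = Θ(n^log_b(a) · log n) = O(n^2 log n).

Answer: O(n^2 log n) - Case 2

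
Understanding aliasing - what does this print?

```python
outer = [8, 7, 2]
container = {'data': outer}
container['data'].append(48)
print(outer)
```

Key concept: dict holds reference to list.
Step by step:
`outer = [8, 7, 2]` → outer = [8, 7, 2]
`container = {'data': outer}` → container = {'data': [8, 7, 2]}
`container['data'].append(48)` → outer = [8, 7, 2, 48]; container = {'data': [8, 7, 2, 48]}
`print(outer)` → prints [8, 7, 2, 48]

Answer: [8, 7, 2, 48]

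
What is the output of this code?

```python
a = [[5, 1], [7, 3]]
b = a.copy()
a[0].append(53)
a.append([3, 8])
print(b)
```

Key concept: shallow copy with nested lists.
Step by step:
`a = [[5, 1], [7, 3]]` → a = [[5, 1], [7, 3]]
`b = a.copy()` → b = [[5, 1], [7, 3]]
`a[0].append(53)` → a = [[5, 1, 53], [7, 3]]; b = [[5, 1, 53], [7, 3]]
`a.append([3, 8])` → a = [[5, 1, 53], [7, 3], [3, 8]]
`print(b)` → prints [[5, 1, 53], [7, 3]]

Answer: [[5, 1, 53], [7, 3]]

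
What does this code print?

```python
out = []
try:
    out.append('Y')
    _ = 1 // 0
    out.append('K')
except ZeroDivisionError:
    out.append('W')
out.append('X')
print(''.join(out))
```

Execution trace: 'Y' (try body) → 'W' (except ZeroDivisionError) → 'X' (after the try/except). Output: YWX

Answer: YWX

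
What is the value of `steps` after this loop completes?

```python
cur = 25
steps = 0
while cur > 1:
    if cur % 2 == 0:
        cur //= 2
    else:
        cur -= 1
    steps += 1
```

Steps to reduce 25 to 1
`steps` takes the values: 0 → 1 → 2 → 3 → 4 → 5 → 6

Answer: 6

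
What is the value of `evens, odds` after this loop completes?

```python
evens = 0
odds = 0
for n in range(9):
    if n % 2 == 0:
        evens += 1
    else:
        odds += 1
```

Count evens and odds in range(9)
`evens, odds` takes the values: (0, 0) → (1, 0) → (1, 1) → (2, 1) → (2, 2) → (3, 2) → (3, 3) → (4, 3) → (4, 4) → (5, 4)

Answer: 5, 4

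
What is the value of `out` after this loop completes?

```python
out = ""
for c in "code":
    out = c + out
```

Reverse 'code'
`out` takes the values: "" → "c" → "oc" → "doc" → "edoc"

Answer: "edoc"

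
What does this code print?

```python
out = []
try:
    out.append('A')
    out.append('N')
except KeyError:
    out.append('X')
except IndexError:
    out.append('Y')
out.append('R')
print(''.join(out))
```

Execution trace: 'A' (try body) → 'N' (try body, no exception) → 'R' (after the try/except). Output: ANR

Answer: ANR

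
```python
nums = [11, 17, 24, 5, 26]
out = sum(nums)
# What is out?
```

Trace:
`nums = [11, 17, 24, 5, 26]` → nums = [11, 17, 24, 5, 26]
`out = sum(nums)` → out = 83
So out = 83

Answer: 83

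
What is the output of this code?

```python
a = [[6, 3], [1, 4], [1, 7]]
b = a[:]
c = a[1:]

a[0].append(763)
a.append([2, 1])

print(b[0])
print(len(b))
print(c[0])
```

Key concept: slice with nested mutation.
Step by step:
`a = [[6, 3], [1, 4], [1, 7]]` → a = [[6, 3], [1, 4], [1, 7]]
`b = a[:]` → b = [[6, 3], [1, 4], [1, 7]]
`c = a[1:]` → c = [[1, 4], [1, 7]]
`a[0].append(763)` → a = [[6, 3, 763], [1, 4], [1, 7]]; b = [[6, 3, 763], [1, 4], [1, 7]]
`a.append([2, 1])` → a = [[6, 3, 763], [1, 4], [1, 7], [2, 1]]
`print(b[0])` → prints [6, 3, 763]
`print(len(b))` → prints 3
`print(c[0])` → prints [1, 4]

Answer:
[6, 3, 763]
3
[1, 4]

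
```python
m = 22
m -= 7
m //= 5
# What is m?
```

Trace:
`m = 22` → m = 22
`m -= 7` → m = 15
`m //= 5` → m = 3
So m = 3

Answer: 3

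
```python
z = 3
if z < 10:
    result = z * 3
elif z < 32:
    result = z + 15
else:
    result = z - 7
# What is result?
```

Trace:
`z = 3` → z = 3
`if z < 10: ...` → z < 10 is True → result = 9
So result = 9

Answer: 9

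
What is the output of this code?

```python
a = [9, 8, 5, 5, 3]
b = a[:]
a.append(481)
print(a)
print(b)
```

Key concept: slice [:] creates copy.
Step by step:
`a = [9, 8, 5, 5, 3]` → a = [9, 8, 5, 5, 3]
`b = a[:]` → b = [9, 8, 5, 5, 3]
`a.append(481)` → a = [9, 8, 5, 5, 3, 481]
`print(a)` → prints [9, 8, 5, 5, 3, 481]
`print(b)` → prints [9, 8, 5, 5, 3]

Answer:
[9, 8, 5, 5, 3, 481]
[9, 8, 5, 5, 3]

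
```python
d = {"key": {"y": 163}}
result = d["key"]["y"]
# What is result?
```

Trace:
`d = {"key": {"y": 163}}` → d = {'key': {'y': 163}}
`result = d["key"]["y"]` → result = 163
So result = 163

Answer: 163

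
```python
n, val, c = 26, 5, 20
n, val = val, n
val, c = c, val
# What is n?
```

Trace:
`n, val, c = 26, 5, 20` → n = 26; val = 5; c = 20
`n, val = val, n` → n = 5; val = 26
`val, c = c, val` → val = 20; c = 26
So n = 5

Answer: 5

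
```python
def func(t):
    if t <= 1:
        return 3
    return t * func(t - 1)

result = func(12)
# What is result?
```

func(12) = 12 * 11 * 10 * 9 * 8 * 7 * 6 * 5 * 4 * 3 * 2 * 3 = 1437004800

Answer: 1437004800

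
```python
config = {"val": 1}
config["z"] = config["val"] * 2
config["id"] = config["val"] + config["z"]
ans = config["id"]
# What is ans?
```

Trace:
`config = {"val": 1}` → config = {'val': 1}
`config["z"] = config["val"] * 2` → config = {'val': 1, 'z': 2}
`config["id"] = config["val"] + config["z"]` → config = {'val': 1, 'z': 2, 'id': 3}
`ans = config["id"]` → ans = 3
So ans = 3

Answer: 3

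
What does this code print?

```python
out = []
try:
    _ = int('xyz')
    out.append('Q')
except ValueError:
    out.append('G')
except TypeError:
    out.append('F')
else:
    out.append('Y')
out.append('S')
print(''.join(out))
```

Execution trace: 'G' (except ValueError) → 'S' (after the try/except). Output: GS

Answer: GS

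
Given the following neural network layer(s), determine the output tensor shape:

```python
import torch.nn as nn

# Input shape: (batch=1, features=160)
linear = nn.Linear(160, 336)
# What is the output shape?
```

Input: (1, 160) -> Output: (1, 336)

Answer: (1, 336)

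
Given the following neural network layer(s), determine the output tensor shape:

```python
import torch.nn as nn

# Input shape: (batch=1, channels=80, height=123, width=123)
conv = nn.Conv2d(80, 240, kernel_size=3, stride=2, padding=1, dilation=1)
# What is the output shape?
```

Input: (1, 80, 123, 123) -> Output: (1, 240, 62, 62)

Answer: (1, 240, 62, 62)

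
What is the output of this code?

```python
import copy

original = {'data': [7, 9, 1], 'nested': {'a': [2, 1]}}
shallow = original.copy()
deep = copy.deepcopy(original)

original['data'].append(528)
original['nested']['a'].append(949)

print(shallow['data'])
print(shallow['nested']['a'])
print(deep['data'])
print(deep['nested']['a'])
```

Key concept: comparing shallow vs deep copy.
Step by step:
`original = {'data': [7, 9, 1], 'nested': {'a': [2, 1]}}` → original = {'data': [7, 9, 1], 'nested': {'a': [2, 1]}}
`shallow = original.copy()` → shallow = {'data': [7, 9, 1], 'nested': {'a': [2, 1]}}
`deep = copy.deepcopy(original)` → deep = {'data': [7, 9, 1], 'nested': {'a': [2, 1]}}
`original['data'].append(528)` → original = {'data': [7, 9, 1, 528], 'nested': {'a': [2, 1]}}; shallow = {'data': [7, 9, 1, 528], 'nested': {'a': [2, 1]}}
`original['nested']['a'].append(949)` → original = {'data': [7, 9, 1, 528], 'nested': {'a': [2, 1, 949]}}; shallow = {'data': [7, 9, 1, 528], 'nested': {'a': [2, 1, 949]}}
`print(shallow['data'])` → prints [7, 9, 1, 528]
`print(shallow['nested']['a'])` → prints [2, 1, 949]
`print(deep['data'])` → prints [7, 9, 1]
`print(deep['nested']['a'])` → prints [2, 1]

Answer:
[7, 9, 1, 528]
[2, 1, 949]
[7, 9, 1]
[2, 1]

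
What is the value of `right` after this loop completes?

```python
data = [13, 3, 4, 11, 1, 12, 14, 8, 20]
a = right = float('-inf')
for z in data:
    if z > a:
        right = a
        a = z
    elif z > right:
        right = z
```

Second largest (with repeats) in [13, 3, 4, 11, 1, 12, 14, 8, 20]
`right` takes the values: -inf → 3 → 4 → 11 → 12 → 13 → 14

Answer: 14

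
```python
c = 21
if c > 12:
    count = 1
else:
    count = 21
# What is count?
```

Trace:
`c = 21` → c = 21
`if c > 12: ...` → c > 12 is True → count = 1
So count = 1

Answer: 1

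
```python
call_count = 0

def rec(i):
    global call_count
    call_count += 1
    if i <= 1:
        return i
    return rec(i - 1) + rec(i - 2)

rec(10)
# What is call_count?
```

Calls(i) = 1 + Calls(i-1) + Calls(i-2); Calls(0)=Calls(1)=1. For i=10 this gives 177.

Answer: 177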